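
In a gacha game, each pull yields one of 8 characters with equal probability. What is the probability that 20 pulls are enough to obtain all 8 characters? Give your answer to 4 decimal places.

0.5306

Let A_i be the event that character i is missing after 20 pulls. By inclusion–exclusion on the A_i,
P(all seen) = Σ_{j=0}^{8} (-1)^j C(8,j)((8-j)/8)^20
= 1.00000 - 0.55367 + 0.08879 - 0.00463 + 0.00007 - 0.00000 + 0.00000 - 0.00000 + 0.00000
= 0.53056.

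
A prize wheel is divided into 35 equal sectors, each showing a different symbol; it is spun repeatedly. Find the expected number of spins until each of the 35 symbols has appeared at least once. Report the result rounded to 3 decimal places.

145.137

After k distinct symbols have appeared, the next spin gives a new one with probability (35-k)/35, so the expected wait for the (k+1)-th is 35/(35-k).
E[T] = 35/35 + 35/34 + 35/33 + ... + 35/2 + 35/1 = 35·H_{35}.
H_{35} = 4.1468, so E[T] = 145.1373.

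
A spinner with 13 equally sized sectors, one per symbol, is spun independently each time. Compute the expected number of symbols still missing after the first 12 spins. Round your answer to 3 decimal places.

For each symbol, P(unseen after 12) = (12/13)^12 = 0.3827.
By linearity of expectation, E[unseen] = 13·(12/13)^12 = 4.9751.

4.975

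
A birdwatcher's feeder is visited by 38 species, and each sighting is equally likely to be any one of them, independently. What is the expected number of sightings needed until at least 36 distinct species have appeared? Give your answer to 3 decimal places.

With k distinct species already seen, the next new one arrives after an expected 38/(38-k) sightings.
Sum over k = 0,...,35: E = 38/38 + 38/37 + 38/36 + ... + 38/4 + 38/3 = 103.6603.

103.660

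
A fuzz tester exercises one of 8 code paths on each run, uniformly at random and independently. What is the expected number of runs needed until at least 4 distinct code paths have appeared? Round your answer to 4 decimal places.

5.0762

With k distinct code paths already seen, the next new one arrives after an expected 8/(8-k) runs.
Sum over k = 0,...,3: E = 8/8 + 8/7 + 8/6 + 8/5 = 5.07619.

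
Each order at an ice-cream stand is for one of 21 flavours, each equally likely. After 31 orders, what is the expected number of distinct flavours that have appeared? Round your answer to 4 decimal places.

For each flavour, P(seen in 31 orders) = 1 - (20/21)^31 = 0.77964.
By linearity of expectation, E[distinct seen] = 21·(1 - (20/21)^31) = 16.37245.

16.3725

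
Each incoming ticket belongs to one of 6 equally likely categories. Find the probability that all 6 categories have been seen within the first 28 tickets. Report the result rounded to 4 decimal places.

0.9638

By inclusion–exclusion over which categories are missing,
P(all seen) = Σ_{j=0}^{6} (-1)^j C(6,j)((6-j)/6)^28
= 1.00000 - 0.03640 + 0.00018 - 0.00000 + 0.00000 - 0.00000 + 0.00000
= 0.96378.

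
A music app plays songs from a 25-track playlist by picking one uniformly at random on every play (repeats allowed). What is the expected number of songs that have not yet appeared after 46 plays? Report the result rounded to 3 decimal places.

For each song, P(unseen after 46) = (24/25)^46 = 0.1529.
By linearity of expectation, E[unseen] = 25·(24/25)^46 = 3.8231.

3.823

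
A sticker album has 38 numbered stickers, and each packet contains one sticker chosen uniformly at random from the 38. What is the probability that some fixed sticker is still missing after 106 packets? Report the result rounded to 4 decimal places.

0.0592

On each packet the fixed sticker fails to appear with probability 37/38.
P(still missing after 106) = (37/38)^106 = 0.05920.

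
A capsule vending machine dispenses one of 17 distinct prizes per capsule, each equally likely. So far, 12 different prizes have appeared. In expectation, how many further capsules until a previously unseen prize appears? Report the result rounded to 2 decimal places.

Each capsule yields a new prize with probability (17-12)/17 = 5/17, so the wait is geometric with mean 17/5.
E = 17/5 = 3.400.

3.40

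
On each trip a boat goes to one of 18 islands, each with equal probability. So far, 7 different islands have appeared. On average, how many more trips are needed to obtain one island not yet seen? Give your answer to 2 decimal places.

Each trip yields a new island with probability (18-7)/18 = 11/18, so the wait is geometric with mean 18/11.
E = 18/11 = 1.636.

1.64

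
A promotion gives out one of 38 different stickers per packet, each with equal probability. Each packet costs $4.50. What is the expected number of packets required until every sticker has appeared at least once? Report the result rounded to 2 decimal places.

160.66

After k distinct stickers have appeared, the next packet gives a new one with probability (38-k)/38, so the expected wait for the (k+1)-th is 38/(38-k).
E[T] = 38/38 + 38/37 + 38/36 + ... + 38/2 + 38/1 = 38·H_{38}.
H_{38} = 4.228, so E[T] = 160.660.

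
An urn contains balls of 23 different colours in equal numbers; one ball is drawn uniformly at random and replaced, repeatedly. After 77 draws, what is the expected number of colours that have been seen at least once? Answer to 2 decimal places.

22.25

For each colour, P(seen in 77 draws) = 1 - (22/23)^77 = 0.967.
By linearity of expectation, E[distinct seen] = 23·(1 - (22/23)^77) = 22.250.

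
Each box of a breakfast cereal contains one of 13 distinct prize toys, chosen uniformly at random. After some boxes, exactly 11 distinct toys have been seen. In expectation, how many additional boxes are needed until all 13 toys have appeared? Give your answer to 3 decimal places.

With k distinct toys already seen, the next new one takes an expected 13/(13-k) boxes.
Sum over k = 11,...,12: E = 13/2 + 13/1 = 19.5000.

19.500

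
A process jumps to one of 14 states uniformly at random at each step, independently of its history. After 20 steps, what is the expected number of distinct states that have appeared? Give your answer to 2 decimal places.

For each state, P(seen in 20 steps) = 1 - (13/14)^20 = 0.773.
By linearity of expectation, E[distinct seen] = 14·(1 - (13/14)^20) = 10.820.

10.82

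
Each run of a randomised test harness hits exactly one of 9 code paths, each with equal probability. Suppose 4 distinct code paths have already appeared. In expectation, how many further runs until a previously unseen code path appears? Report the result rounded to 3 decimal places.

Each run yields a new code path with probability (9-4)/9 = 5/9, so the wait is geometric with mean 9/5.
E = 9/5 = 1.8000.

1.800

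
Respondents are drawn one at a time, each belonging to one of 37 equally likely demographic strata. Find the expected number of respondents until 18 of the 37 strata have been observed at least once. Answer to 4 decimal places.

Going from k to k+1 distinct takes a geometric number of respondents with mean 37/(37-k).
Sum over k = 0,...,17: E = 37/37 + 37/36 + 37/35 + ... + 37/21 + 37/20 = 24.19232.

24.1923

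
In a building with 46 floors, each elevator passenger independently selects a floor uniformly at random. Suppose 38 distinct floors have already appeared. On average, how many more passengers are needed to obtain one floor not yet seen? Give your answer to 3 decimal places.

5.750

The number of passengers until the next new floor is geometric with success probability 8/46, so its mean is 46/8.
E = 46/8 = 5.7500.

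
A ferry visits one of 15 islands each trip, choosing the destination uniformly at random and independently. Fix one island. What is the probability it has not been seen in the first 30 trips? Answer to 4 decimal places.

0.1262

On each trip the fixed island fails to appear with probability 14/15.
P(still missing after 30) = (14/15)^30 = 0.12621.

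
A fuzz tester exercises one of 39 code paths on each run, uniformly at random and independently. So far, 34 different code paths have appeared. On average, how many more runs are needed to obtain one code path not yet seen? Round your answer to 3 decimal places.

The number of runs until the next new code path is geometric with success probability 5/39, so its mean is 39/5.
E = 39/5 = 7.8000.

7.800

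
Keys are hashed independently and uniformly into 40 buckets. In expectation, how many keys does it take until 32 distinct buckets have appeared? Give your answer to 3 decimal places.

62.427

Going from k to k+1 distinct takes a geometric number of keys with mean 40/(40-k).
Sum over k = 0,...,31: E = 40/40 + 40/39 + 40/38 + ... + 40/10 + 40/9 = 62.4274.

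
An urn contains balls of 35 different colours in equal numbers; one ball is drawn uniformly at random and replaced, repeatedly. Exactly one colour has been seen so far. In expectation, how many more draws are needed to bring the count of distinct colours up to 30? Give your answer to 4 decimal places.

With k distinct colours already seen, the next new one takes an expected 35/(35-k) draws.
Sum over k = 1,...,29: E = 35/34 + 35/33 + 35/32 + ... + 35/7 + 35/6 = 64.22068.

64.2207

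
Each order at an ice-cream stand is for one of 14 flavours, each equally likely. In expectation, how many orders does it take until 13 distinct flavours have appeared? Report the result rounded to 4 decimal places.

31.5219

Going from k to k+1 distinct takes a geometric number of orders with mean 14/(14-k).
Sum over k = 0,...,12: E = 14/14 + 14/13 + 14/12 + ... + 14/3 + 14/2 = 31.52187.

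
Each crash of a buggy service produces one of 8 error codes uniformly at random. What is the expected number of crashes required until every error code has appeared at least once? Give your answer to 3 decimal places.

21.743

Split into phases: going from k distinct to k+1 distinct takes on average 8/(8-k) crashes.
E[T] = 8/8 + 8/7 + 8/6 + ... + 8/2 + 8/1 = 8·H_{8}.
H_{8} = 2.7179, so E[T] = 21.7429.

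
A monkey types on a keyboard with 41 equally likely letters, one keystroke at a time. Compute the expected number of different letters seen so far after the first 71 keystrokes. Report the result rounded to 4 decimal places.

33.8979

For each letter, P(seen in 71 keystrokes) = 1 - (40/41)^71 = 0.82678.
By linearity of expectation, E[distinct seen] = 41·(1 - (40/41)^71) = 33.89786.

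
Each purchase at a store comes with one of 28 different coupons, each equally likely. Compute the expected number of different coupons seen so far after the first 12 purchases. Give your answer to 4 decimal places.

For each coupon, P(seen in 12 purchases) = 1 - (27/28)^12 = 0.35365.
By linearity of expectation, E[distinct seen] = 28·(1 - (27/28)^12) = 9.90216.

9.9022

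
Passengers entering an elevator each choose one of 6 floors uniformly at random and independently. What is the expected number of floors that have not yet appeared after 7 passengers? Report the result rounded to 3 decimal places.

For each floor, P(unseen after 7) = (5/6)^7 = 0.2791.
By linearity of expectation, E[unseen] = 6·(5/6)^7 = 1.6745.

1.674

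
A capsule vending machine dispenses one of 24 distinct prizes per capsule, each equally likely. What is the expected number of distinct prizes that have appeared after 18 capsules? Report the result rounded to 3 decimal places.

For each prize, P(seen in 18 capsules) = 1 - (23/24)^18 = 0.5352.
By linearity of expectation, E[distinct seen] = 24·(1 - (23/24)^18) = 12.8440.

12.844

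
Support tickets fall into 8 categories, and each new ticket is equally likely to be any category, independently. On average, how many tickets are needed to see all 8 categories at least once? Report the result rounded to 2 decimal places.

21.74

The wait to go from k to k+1 distinct categories is geometric with mean 8/(8-k).
E[T] = 8/8 + 8/7 + 8/6 + ... + 8/2 + 8/1 = 8·H_{8}.
H_{8} = 2.718, so E[T] = 21.743.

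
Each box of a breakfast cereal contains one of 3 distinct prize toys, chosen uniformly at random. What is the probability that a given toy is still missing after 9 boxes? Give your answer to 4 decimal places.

0.0260

Each box misses the fixed toy with probability (3-1)/3 = 2/3, independently.
P(still missing after 9) = (2/3)^9 = 0.02601.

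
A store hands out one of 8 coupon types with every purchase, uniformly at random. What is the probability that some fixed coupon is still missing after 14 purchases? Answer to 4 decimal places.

0.1542

On each purchase the fixed coupon fails to appear with probability 7/8.
P(still missing after 14) = (7/8)^14 = 0.15421.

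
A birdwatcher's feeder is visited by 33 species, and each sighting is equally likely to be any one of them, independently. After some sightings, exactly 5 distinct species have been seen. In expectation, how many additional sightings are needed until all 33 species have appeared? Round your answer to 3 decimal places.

The wait to go from k to k+1 distinct species is geometric with mean 33/(33-k).
Sum over k = 5,...,32: E = 33/28 + 33/27 + 33/26 + ... + 33/2 + 33/1 = 129.5966.

129.597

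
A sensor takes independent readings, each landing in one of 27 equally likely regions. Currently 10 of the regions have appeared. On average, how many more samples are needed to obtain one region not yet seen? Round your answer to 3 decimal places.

Each sample yields a new region with probability (27-10)/27 = 17/27, so the wait is geometric with mean 27/17.
E = 27/17 = 1.5882.

1.588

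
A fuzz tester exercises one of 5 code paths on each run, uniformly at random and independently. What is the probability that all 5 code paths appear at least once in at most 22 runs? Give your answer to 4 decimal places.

Let A_i be the event that code path i is missing after 22 runs. By inclusion–exclusion on the A_i,
P(all seen) = Σ_{j=0}^{5} (-1)^j C(5,j)((5-j)/5)^22
= 1.00000 - 0.03689 + 0.00013 - 0.00000 + 0.00000 - 0.00000
= 0.96324.

0.9632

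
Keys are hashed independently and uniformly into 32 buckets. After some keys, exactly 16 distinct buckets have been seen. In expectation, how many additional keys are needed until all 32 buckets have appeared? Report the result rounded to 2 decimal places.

The wait to go from k to k+1 distinct buckets is geometric with mean 32/(32-k).
Sum over k = 16,...,31: E = 32/16 + 32/15 + 32/14 + ... + 32/2 + 32/1 = 108.183.

108.18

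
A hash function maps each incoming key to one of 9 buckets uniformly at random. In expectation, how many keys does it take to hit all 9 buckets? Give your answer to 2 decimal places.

25.46

After k distinct buckets have appeared, the next key gives a new one with probability (9-k)/9, so the expected wait for the (k+1)-th is 9/(9-k).
E[T] = 9/9 + 9/8 + 9/7 + ... + 9/2 + 9/1 = 9·H_{9}.
H_{9} = 2.829, so E[T] = 25.461.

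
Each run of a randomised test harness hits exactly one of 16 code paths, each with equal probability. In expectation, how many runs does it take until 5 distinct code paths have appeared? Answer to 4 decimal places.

5.7736

With k distinct code paths already seen, the next new one arrives after an expected 16/(16-k) runs.
Sum over k = 0,...,4: E = 16/16 + 16/15 + 16/14 + 16/13 + 16/12 = 5.77363.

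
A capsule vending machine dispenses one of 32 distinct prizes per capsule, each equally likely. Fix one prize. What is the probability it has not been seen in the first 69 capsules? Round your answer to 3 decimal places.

0.112

On each capsule the fixed prize fails to appear with probability 31/32.
P(still missing after 69) = (31/32)^69 = 0.1118.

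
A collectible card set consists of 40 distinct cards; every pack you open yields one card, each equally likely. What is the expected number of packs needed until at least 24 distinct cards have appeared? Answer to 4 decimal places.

35.9126

With k distinct cards already seen, the next new one arrives after an expected 40/(40-k) packs.
Sum over k = 0,...,23: E = 40/40 + 40/39 + 40/38 + ... + 40/18 + 40/17 = 35.91256.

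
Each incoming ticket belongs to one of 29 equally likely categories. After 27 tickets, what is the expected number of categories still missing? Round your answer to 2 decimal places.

11.24

For each category, P(unseen after 27) = (28/29)^27 = 0.388.
By linearity of expectation, E[unseen] = 29·(28/29)^27 = 11.244.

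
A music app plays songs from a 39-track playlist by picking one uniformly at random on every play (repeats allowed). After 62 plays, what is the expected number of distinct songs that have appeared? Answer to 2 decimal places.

31.21

For each song, P(seen in 62 plays) = 1 - (38/39)^62 = 0.800.
By linearity of expectation, E[distinct seen] = 39·(1 - (38/39)^62) = 31.208.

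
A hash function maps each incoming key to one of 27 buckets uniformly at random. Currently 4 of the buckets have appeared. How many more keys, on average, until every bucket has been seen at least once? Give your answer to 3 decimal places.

100.826

With k distinct buckets already seen, the next new one takes an expected 27/(27-k) keys.
Sum over k = 4,...,26: E = 27/23 + 27/22 + 27/21 + ... + 27/2 + 27/1 = 100.8259.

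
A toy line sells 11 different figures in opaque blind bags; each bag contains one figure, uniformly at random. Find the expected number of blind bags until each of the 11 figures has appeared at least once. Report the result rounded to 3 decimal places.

33.219

Split into phases: going from k distinct to k+1 distinct takes on average 11/(11-k) blind bags.
E[T] = 11/11 + 11/10 + 11/9 + ... + 11/2 + 11/1 = 11·H_{11}.
H_{11} = 3.0199, so E[T] = 33.2187.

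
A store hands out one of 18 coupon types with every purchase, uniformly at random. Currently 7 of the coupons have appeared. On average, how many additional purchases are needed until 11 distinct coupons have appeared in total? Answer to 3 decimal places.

From k distinct to k+1 distinct takes on average 18/(18-k) purchases.
Sum over k = 7,...,10: E = 18/11 + 18/10 + 18/9 + 18/8 = 7.6864.

7.686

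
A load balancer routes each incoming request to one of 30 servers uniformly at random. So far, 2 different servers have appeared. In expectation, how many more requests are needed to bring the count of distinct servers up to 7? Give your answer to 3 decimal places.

The wait to go from k to k+1 distinct servers is geometric with mean 30/(30-k).
Sum over k = 2,...,6: E = 30/28 + 30/27 + 30/26 + 30/25 + 30/24 = 5.7864.

5.786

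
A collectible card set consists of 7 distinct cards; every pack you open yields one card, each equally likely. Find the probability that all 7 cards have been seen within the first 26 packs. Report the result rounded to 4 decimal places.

By inclusion–exclusion over which cards are missing,
P(all seen) = Σ_{j=0}^{7} (-1)^j C(7,j)((7-j)/7)^26
= 1.00000 - 0.12720 + 0.00333 - 0.00002 + 0.00000 - 0.00000 + 0.00000 - 0.00000
= 0.87612.

0.8761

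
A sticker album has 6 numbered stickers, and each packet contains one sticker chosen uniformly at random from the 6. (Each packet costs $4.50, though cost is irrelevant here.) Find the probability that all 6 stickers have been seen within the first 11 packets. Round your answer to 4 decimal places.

Let A_i be the event that sticker i is missing after 11 packets. By inclusion–exclusion on the A_i,
P(all seen) = Σ_{j=0}^{6} (-1)^j C(6,j)((6-j)/6)^11
= 1.00000 - 0.80753 + 0.17342 - 0.00977 + 0.00008 - 0.00000 + 0.00000
= 0.35621.

0.3562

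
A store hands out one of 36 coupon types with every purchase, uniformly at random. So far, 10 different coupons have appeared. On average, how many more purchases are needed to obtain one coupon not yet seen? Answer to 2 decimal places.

1.38

The number of purchases until the next new coupon is geometric with success probability 26/36, so its mean is 36/26.
E = 36/26 = 1.385.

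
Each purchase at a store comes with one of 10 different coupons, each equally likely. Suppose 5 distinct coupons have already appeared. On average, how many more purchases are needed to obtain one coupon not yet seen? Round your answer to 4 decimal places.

The number of purchases until the next new coupon is geometric with success probability 5/10, so its mean is 10/5.
E = 10/5 = 2.00000.

2.0000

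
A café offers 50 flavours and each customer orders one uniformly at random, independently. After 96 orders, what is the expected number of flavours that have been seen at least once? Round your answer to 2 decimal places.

For each flavour, P(seen in 96 orders) = 1 - (49/50)^96 = 0.856.
By linearity of expectation, E[distinct seen] = 50·(1 - (49/50)^96) = 42.811.

42.81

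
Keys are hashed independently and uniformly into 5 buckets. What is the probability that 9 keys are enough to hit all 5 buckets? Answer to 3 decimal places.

0.427

By inclusion–exclusion over which buckets are missing,
P(all seen) = Σ_{j=0}^{5} (-1)^j C(5,j)((5-j)/5)^9
= 1.0000 - 0.6711 + 0.1008 - 0.0026 + 0.0000 - 0.0000
= 0.4271.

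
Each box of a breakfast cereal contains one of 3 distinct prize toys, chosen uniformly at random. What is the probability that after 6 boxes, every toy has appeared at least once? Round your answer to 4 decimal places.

0.7407

Let A_i be the event that toy i is missing after 6 boxes. By inclusion–exclusion on the A_i,
P(all seen) = Σ_{j=0}^{3} (-1)^j C(3,j)((3-j)/3)^6
= 1.00000 - 0.26337 + 0.00412 - 0.00000
= 0.74074.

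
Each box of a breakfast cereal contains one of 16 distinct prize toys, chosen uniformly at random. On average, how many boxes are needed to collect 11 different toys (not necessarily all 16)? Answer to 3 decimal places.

Going from k to k+1 distinct takes a geometric number of boxes with mean 16/(16-k).
Sum over k = 0,...,10: E = 16/16 + 16/15 + 16/14 + ... + 16/7 + 16/6 = 17.5583.

17.558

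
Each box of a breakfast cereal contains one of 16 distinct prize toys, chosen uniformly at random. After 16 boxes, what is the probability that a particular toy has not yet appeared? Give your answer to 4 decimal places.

On each box the fixed toy fails to appear with probability 15/16.
P(still missing after 16) = (15/16)^16 = 0.35607.

0.3561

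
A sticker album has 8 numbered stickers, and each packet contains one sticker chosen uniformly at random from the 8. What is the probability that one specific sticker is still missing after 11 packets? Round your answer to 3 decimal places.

On each packet the fixed sticker fails to appear with probability 7/8.
P(still missing after 11) = (7/8)^11 = 0.2302.

0.230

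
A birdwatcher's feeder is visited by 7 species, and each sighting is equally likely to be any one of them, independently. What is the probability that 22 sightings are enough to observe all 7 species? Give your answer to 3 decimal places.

Let A_i be the event that species i is missing after 22 sightings. By inclusion–exclusion on the A_i,
P(all seen) = Σ_{j=0}^{7} (-1)^j C(7,j)((7-j)/7)^22
= 1.0000 - 0.2357 + 0.0128 - 0.0002 + 0.0000 - 0.0000 + 0.0000 - 0.0000
= 0.7770.

0.777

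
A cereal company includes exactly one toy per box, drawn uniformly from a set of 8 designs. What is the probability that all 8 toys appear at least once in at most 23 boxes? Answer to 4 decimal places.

0.6654

By inclusion–exclusion over which toys are missing,
P(all seen) = Σ_{j=0}^{8} (-1)^j C(8,j)((8-j)/8)^23
= 1.00000 - 0.37092 + 0.03746 - 0.00113 + 0.00001 - 0.00000 + 0.00000 - 0.00000 + 0.00000
= 0.66542.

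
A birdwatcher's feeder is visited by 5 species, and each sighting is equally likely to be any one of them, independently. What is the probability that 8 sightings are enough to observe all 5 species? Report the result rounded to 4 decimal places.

0.3226

By inclusion–exclusion over which species are missing,
P(all seen) = Σ_{j=0}^{5} (-1)^j C(5,j)((5-j)/5)^8
= 1.00000 - 0.83886 + 0.16796 - 0.00655 + 0.00001 - 0.00000
= 0.32256.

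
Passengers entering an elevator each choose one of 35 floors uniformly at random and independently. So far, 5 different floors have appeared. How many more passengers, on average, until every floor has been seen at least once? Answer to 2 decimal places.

139.82

The wait to go from k to k+1 distinct floors is geometric with mean 35/(35-k).
Sum over k = 5,...,34: E = 35/30 + 35/29 + 35/28 + ... + 35/2 + 35/1 = 139.825.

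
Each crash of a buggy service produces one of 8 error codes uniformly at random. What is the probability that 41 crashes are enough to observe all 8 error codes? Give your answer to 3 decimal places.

0.967

By inclusion–exclusion over which error codes are missing,
P(all seen) = Σ_{j=0}^{8} (-1)^j C(8,j)((8-j)/8)^41
= 1.0000 - 0.0335 + 0.0002 - 0.0000 + 0.0000 - 0.0000 + 0.0000 - 0.0000 + 0.0000
= 0.9667.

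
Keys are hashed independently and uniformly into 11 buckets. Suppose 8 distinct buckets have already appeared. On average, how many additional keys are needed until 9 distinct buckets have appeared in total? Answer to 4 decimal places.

The wait to go from k to k+1 distinct buckets is geometric with mean 11/(11-k).
Only the k = 8 term is needed: E = 11/3 = 3.66667.

3.6667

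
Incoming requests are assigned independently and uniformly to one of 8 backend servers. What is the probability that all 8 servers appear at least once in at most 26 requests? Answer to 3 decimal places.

0.767

Let A_i be the event that server i is missing after 26 requests. By inclusion–exclusion on the A_i,
P(all seen) = Σ_{j=0}^{8} (-1)^j C(8,j)((8-j)/8)^26
= 1.0000 - 0.2485 + 0.0158 - 0.0003 + 0.0000 - 0.0000 + 0.0000 - 0.0000 + 0.0000
= 0.7670.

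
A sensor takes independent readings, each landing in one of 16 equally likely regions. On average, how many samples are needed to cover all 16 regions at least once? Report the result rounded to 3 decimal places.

54.092

The wait to go from k to k+1 distinct regions is geometric with mean 16/(16-k).
E[T] = 16/16 + 16/15 + 16/14 + ... + 16/2 + 16/1 = 16·H_{16}.
H_{16} = 3.3807, so E[T] = 54.0917.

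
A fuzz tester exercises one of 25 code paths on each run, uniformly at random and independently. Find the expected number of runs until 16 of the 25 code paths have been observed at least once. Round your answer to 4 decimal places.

24.6747

With k distinct code paths already seen, the next new one arrives after an expected 25/(25-k) runs.
Sum over k = 0,...,15: E = 25/25 + 25/24 + 25/23 + ... + 25/11 + 25/10 = 24.67475.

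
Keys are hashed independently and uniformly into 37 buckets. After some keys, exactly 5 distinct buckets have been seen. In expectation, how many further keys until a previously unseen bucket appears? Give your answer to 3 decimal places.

1.156

The number of keys until the next new bucket is geometric with success probability 32/37, so its mean is 37/32.
E = 37/32 = 1.1563.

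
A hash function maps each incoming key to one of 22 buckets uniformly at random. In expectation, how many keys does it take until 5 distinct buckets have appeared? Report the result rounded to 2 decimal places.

Going from k to k+1 distinct takes a geometric number of keys with mean 22/(22-k).
Sum over k = 0,...,4: E = 22/22 + 22/21 + 22/20 + 22/19 + 22/18 = 5.528.

5.53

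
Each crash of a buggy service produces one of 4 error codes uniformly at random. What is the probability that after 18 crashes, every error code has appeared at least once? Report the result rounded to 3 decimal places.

0.977

By inclusion–exclusion over which error codes are missing,
P(all seen) = Σ_{j=0}^{4} (-1)^j C(4,j)((4-j)/4)^18
= 1.0000 - 0.0226 + 0.0000 - 0.0000 + 0.0000
= 0.9775.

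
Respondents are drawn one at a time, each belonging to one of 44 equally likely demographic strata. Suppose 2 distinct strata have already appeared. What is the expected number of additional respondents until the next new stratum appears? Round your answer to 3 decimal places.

1.048

The number of respondents until the next new stratum is geometric with success probability 42/44, so its mean is 44/42.
E = 44/42 = 1.0476.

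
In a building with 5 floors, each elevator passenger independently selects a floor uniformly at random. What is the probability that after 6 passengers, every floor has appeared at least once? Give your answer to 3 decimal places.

Let A_i be the event that floor i is missing after 6 passengers. By inclusion–exclusion on the A_i,
P(all seen) = Σ_{j=0}^{5} (-1)^j C(5,j)((5-j)/5)^6
= 1.0000 - 1.3107 + 0.4666 - 0.0410 + 0.0003 - 0.0000
= 0.1152.

0.115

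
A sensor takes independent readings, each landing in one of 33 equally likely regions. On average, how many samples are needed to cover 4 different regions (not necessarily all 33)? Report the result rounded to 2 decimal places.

With k distinct regions already seen, the next new one arrives after an expected 33/(33-k) samples.
Sum over k = 0,...,3: E = 33/33 + 33/32 + 33/31 + 33/30 = 4.196.

4.20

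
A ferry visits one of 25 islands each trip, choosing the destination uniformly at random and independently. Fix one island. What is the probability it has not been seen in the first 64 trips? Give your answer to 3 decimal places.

0.073

Each trip misses the fixed island with probability (25-1)/25 = 24/25, independently.
P(still missing after 64) = (24/25)^64 = 0.0733.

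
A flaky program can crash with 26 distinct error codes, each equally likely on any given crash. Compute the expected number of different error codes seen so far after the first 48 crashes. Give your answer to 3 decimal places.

22.043

For each error code, P(seen in 48 crashes) = 1 - (25/26)^48 = 0.8478.
By linearity of expectation, E[distinct seen] = 26·(1 - (25/26)^48) = 22.0429.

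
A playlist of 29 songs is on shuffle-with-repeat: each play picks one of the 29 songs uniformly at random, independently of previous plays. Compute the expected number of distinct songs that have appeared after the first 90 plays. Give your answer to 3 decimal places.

For each song, P(seen in 90 plays) = 1 - (28/29)^90 = 0.9575.
By linearity of expectation, E[distinct seen] = 29·(1 - (28/29)^90) = 27.7675.

27.767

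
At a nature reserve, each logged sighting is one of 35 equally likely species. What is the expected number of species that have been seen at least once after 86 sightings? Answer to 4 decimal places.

32.1066

For each species, P(seen in 86 sightings) = 1 - (34/35)^86 = 0.91733.
By linearity of expectation, E[distinct seen] = 35·(1 - (34/35)^86) = 32.10664.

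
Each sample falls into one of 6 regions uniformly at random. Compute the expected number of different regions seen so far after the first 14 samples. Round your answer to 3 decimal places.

5.533

For each region, P(seen in 14 samples) = 1 - (5/6)^14 = 0.9221.
By linearity of expectation, E[distinct seen] = 6·(1 - (5/6)^14) = 5.5327.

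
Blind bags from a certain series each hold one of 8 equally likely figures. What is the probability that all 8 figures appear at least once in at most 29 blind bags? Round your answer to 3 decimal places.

0.840

Let A_i be the event that figure i is missing after 29 blind bags. By inclusion–exclusion on the A_i,
P(all seen) = Σ_{j=0}^{8} (-1)^j C(8,j)((8-j)/8)^29
= 1.0000 - 0.1665 + 0.0067 - 0.0001 + 0.0000 - 0.0000 + 0.0000 - 0.0000 + 0.0000
= 0.8401.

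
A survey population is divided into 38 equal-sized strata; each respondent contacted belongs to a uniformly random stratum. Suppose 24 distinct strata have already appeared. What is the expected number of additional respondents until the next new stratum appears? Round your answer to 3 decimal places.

2.714

Each respondent yields a new stratum with probability (38-24)/38 = 14/38, so the wait is geometric with mean 38/14.
E = 38/14 = 2.7143.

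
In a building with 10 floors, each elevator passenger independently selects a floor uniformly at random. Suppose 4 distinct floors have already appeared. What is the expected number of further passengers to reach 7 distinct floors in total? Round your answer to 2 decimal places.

From k distinct to k+1 distinct takes on average 10/(10-k) passengers.
Sum over k = 4,...,6: E = 10/6 + 10/5 + 10/4 = 6.167.

6.17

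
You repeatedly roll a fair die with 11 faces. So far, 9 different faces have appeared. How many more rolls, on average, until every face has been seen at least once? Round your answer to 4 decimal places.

16.5000

With k distinct faces already seen, the next new one takes an expected 11/(11-k) rolls.
Sum over k = 9,...,10: E = 11/2 + 11/1 = 16.50000.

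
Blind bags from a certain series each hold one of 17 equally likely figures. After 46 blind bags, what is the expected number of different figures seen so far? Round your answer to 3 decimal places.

15.955

For each figure, P(seen in 46 blind bags) = 1 - (16/17)^46 = 0.9385.
By linearity of expectation, E[distinct seen] = 17·(1 - (16/17)^46) = 15.9545.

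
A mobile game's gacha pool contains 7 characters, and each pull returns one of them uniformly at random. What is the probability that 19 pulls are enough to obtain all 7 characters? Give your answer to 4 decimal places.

By inclusion–exclusion over which characters are missing,
P(all seen) = Σ_{j=0}^{7} (-1)^j C(7,j)((7-j)/7)^19
= 1.00000 - 0.37420 + 0.03514 - 0.00084 + 0.00000 - 0.00000 + 0.00000 - 0.00000
= 0.66009.

0.6601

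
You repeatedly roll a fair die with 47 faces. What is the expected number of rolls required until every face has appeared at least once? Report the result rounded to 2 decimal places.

The wait to go from k to k+1 distinct faces is geometric with mean 47/(47-k).
E[T] = 47/47 + 47/46 + 47/45 + ... + 47/2 + 47/1 = 47·H_{47}.
H_{47} = 4.438, so E[T] = 208.584.

208.58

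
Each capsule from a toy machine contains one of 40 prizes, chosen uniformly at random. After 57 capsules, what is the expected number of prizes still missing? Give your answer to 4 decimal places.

9.4476

For each prize, P(unseen after 57) = (39/40)^57 = 0.23619.
By linearity of expectation, E[unseen] = 40·(39/40)^57 = 9.44763.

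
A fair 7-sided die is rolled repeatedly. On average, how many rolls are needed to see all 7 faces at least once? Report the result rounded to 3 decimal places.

18.150

Split into phases: going from k distinct to k+1 distinct takes on average 7/(7-k) rolls.
E[T] = 7/7 + 7/6 + 7/5 + ... + 7/2 + 7/1 = 7·H_{7}.
H_{7} = 2.5929, so E[T] = 18.1500.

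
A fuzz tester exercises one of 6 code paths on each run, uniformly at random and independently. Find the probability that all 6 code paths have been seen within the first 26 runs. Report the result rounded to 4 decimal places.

0.9480

Let A_i be the event that code path i is missing after 26 runs. By inclusion–exclusion on the A_i,
P(all seen) = Σ_{j=0}^{6} (-1)^j C(6,j)((6-j)/6)^26
= 1.00000 - 0.05241 + 0.00040 - 0.00000 + 0.00000 - 0.00000 + 0.00000
= 0.94798.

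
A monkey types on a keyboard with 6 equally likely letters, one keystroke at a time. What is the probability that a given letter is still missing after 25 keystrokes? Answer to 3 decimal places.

0.010

On each keystroke the fixed letter fails to appear with probability 5/6.
P(still missing after 25) = (5/6)^25 = 0.0105.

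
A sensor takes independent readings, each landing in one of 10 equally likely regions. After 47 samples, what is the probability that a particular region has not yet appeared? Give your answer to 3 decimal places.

On each sample the fixed region fails to appear with probability 9/10.
P(still missing after 47) = (9/10)^47 = 0.0071.

0.007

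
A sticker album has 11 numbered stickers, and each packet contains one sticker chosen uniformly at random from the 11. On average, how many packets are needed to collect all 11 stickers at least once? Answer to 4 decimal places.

Split into phases: going from k distinct to k+1 distinct takes on average 11/(11-k) packets.
E[T] = 11/11 + 11/10 + 11/9 + ... + 11/2 + 11/1 = 11·H_{11}.
H_{11} = 3.01988, so E[T] = 33.21865.

33.2187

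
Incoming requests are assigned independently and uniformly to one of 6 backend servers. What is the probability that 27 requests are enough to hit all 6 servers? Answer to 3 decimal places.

Let A_i be the event that server i is missing after 27 requests. By inclusion–exclusion on the A_i,
P(all seen) = Σ_{j=0}^{6} (-1)^j C(6,j)((6-j)/6)^27
= 1.0000 - 0.0437 + 0.0003 - 0.0000 + 0.0000 - 0.0000 + 0.0000
= 0.9566.

0.957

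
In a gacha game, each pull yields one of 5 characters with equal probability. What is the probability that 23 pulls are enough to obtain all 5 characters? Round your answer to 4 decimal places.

0.9706

Let A_i be the event that character i is missing after 23 pulls. By inclusion–exclusion on the A_i,
P(all seen) = Σ_{j=0}^{5} (-1)^j C(5,j)((5-j)/5)^23
= 1.00000 - 0.02951 + 0.00008 - 0.00000 + 0.00000 - 0.00000
= 0.97056.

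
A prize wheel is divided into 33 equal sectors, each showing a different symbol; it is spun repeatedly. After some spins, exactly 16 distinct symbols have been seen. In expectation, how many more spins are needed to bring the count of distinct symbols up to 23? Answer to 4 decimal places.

With k distinct symbols already seen, the next new one takes an expected 33/(33-k) spins.
Sum over k = 16,...,22: E = 33/17 + 33/16 + 33/15 + ... + 33/12 + 33/11 = 16.84928.

16.8493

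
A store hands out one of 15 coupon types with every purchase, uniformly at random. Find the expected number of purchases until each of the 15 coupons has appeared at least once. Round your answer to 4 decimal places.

49.7734

Split into phases: going from k distinct to k+1 distinct takes on average 15/(15-k) purchases.
E[T] = 15/15 + 15/14 + 15/13 + ... + 15/2 + 15/1 = 15·H_{15}.
H_{15} = 3.31823, so E[T] = 49.77343.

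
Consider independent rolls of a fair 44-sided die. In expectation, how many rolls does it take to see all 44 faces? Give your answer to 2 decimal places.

192.40

The wait to go from k to k+1 distinct faces is geometric with mean 44/(44-k).
E[T] = 44/44 + 44/43 + 44/42 + ... + 44/2 + 44/1 = 44·H_{44}.
H_{44} = 4.373, so E[T] = 192.400.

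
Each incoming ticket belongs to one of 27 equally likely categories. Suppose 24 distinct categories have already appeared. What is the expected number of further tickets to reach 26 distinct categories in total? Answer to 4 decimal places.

With k distinct categories already seen, the next new one takes an expected 27/(27-k) tickets.
Sum over k = 24,...,25: E = 27/3 + 27/2 = 22.50000.

22.5000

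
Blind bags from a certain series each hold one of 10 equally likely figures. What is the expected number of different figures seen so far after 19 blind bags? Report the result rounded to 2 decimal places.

For each figure, P(seen in 19 blind bags) = 1 - (9/10)^19 = 0.865.
By linearity of expectation, E[distinct seen] = 10·(1 - (9/10)^19) = 8.649.

8.65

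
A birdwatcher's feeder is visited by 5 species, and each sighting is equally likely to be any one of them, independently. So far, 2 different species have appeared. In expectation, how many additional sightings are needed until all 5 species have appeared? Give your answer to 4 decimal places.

9.1667

With k distinct species already seen, the next new one takes an expected 5/(5-k) sightings.
Sum over k = 2,...,4: E = 5/3 + 5/2 + 5/1 = 9.16667.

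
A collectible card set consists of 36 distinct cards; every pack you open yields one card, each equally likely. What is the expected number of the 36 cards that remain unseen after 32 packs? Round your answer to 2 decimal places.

For each card, P(unseen after 32) = (35/36)^32 = 0.406.
By linearity of expectation, E[unseen] = 36·(35/36)^32 = 14.615.

14.62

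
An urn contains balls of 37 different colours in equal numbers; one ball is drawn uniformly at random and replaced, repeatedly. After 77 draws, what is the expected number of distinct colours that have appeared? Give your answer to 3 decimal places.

32.513

For each colour, P(seen in 77 draws) = 1 - (36/37)^77 = 0.8787.
By linearity of expectation, E[distinct seen] = 37·(1 - (36/37)^77) = 32.5129.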